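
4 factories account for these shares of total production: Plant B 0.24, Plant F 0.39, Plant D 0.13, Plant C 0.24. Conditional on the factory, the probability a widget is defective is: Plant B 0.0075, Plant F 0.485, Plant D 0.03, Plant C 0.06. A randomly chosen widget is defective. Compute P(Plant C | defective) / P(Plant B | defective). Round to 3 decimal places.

8.000

Prior × likelihood for each hypothesis:
  Plant B: 0.24 × 0.0075 = 0.0018
  Plant F: 0.39 × 0.485 = 0.18915
  Plant D: 0.13 × 0.03 = 0.0039
  Plant C: 0.24 × 0.06 = 0.0144
Sum = 0.20925.
The ratio is 0.0144 / 0.0018 (the normalizer cancels) = 8.000.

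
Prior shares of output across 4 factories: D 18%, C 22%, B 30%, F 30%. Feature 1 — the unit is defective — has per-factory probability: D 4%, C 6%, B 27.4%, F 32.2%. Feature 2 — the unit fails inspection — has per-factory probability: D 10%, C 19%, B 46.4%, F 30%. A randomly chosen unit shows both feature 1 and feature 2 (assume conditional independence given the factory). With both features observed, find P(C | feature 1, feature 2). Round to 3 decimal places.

Prior × likelihood for each hypothesis:
  D: 0.18 × 0.04 × 0.1 = 0.00072
  C: 0.22 × 0.06 × 0.19 = 0.002508
  B: 0.3 × 0.274 × 0.464 = 0.0381408
  F: 0.3 × 0.322 × 0.3 = 0.02898
Normalizing constant = 0.0703488.
P(C | evidence) = 0.002508 / 0.0703488 ≈ 0.036.

0.036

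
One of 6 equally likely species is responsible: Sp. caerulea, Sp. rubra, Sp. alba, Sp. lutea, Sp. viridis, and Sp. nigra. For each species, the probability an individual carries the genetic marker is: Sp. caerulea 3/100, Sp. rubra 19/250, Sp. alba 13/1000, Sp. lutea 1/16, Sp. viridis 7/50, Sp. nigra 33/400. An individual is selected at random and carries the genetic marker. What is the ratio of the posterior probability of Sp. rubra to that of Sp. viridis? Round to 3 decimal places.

0.543

Since the prior is uniform, the posterior is proportional to the likelihood:
  Sp. caerulea: 0.03
  Sp. rubra: 0.076
  Sp. alba: 0.013
  Sp. lutea: 0.0625
  Sp. viridis: 0.14
  Sp. nigra: 0.0825
Total = 0.404.
The ratio is 0.076 / 0.14 (the normalizer cancels) = 0.543.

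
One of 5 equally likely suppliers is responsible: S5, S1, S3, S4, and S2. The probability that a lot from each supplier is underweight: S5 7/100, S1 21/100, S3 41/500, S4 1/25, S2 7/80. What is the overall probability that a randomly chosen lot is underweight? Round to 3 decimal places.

0.098

Since the prior is uniform, the posterior is proportional to the likelihood:
  S5: 0.07
  S1: 0.21
  S3: 0.082
  S4: 0.04
  S2: 0.0875
P(underweight) = (1/5) × (0.07 + 0.21 + 0.082 + 0.04 + 0.0875) = 0.4895/5 ≈ 0.098.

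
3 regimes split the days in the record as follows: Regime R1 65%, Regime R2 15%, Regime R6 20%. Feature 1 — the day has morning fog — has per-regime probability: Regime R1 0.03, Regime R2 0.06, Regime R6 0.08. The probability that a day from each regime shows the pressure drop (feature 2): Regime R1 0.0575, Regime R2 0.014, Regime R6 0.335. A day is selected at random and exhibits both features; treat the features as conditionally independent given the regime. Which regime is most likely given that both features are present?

Unnormalized posteriors (prior × likelihood):
  Regime R1: 0.65 × 0.03 × 0.0575 = 0.00112125
  Regime R2: 0.15 × 0.06 × 0.014 = 0.000126
  Regime R6: 0.2 × 0.08 × 0.335 = 0.00536
Sum = 0.00660725.
Largest term belongs to Regime R6, so Regime R6 is most probable.

Regime R6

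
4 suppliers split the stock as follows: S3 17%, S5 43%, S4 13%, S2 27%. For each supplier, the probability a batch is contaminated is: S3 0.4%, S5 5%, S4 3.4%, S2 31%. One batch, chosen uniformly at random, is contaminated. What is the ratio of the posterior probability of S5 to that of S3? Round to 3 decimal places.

31.618

Unnormalized posteriors (prior × likelihood):
  S3: 0.17 × 0.004 = 0.00068
  S5: 0.43 × 0.05 = 0.0215
  S4: 0.13 × 0.034 = 0.00442
  S2: 0.27 × 0.31 = 0.0837
Total = 0.1103.
The ratio is 0.0215 / 0.00068 (the normalizer cancels) = 31.618.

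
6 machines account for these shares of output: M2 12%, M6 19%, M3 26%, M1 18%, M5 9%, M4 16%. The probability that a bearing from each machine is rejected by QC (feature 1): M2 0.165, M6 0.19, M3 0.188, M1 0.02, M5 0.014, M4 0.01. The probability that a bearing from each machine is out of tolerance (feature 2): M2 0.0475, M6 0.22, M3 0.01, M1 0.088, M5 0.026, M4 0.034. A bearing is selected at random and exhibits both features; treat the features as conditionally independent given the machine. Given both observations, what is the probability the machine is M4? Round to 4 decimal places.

By Bayes' rule, posterior ∝ prior × likelihood:
  M2: 0.12 × 0.165 × 0.0475 = 0.0009405
  M6: 0.19 × 0.19 × 0.22 = 0.007942
  M3: 0.26 × 0.188 × 0.01 = 0.0004888
  M1: 0.18 × 0.02 × 0.088 = 0.0003168
  M5: 0.09 × 0.014 × 0.026 = 0.00003276
  M4: 0.16 × 0.01 × 0.034 = 0.0000544
Sum = 0.00977526.
P(M4 | evidence) = 0.0000544 / 0.00977526 ≈ 0.0056.

0.0056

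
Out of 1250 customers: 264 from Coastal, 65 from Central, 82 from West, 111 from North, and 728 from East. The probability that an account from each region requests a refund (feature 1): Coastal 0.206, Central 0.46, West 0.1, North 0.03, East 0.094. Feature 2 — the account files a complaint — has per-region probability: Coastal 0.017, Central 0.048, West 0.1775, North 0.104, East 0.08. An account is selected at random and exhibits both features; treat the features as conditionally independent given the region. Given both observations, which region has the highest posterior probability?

East

Prior × likelihood for each hypothesis:
  Coastal: 0.2112 × 0.206 × 0.017 = 0.0007396224
  Central: 0.052 × 0.46 × 0.048 = 0.00114816
  West: 0.0656 × 0.1 × 0.1775 = 0.0011644
  North: 0.0888 × 0.03 × 0.104 = 0.000277056
  East: 0.5824 × 0.094 × 0.08 = 0.004379648
Total = 0.0077088864.
Largest term belongs to East, so East is most probable.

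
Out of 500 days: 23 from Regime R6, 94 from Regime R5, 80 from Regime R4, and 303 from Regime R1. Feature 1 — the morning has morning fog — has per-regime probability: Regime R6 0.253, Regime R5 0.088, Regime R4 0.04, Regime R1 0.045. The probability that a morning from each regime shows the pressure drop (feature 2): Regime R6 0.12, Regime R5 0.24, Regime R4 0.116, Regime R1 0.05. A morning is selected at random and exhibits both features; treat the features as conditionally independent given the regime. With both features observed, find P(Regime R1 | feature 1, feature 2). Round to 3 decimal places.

By Bayes' rule, posterior ∝ prior × likelihood:
  Regime R6: 0.046 × 0.253 × 0.12 = 0.00139656
  Regime R5: 0.188 × 0.088 × 0.24 = 0.00397056
  Regime R4: 0.16 × 0.04 × 0.116 = 0.0007424
  Regime R1: 0.606 × 0.045 × 0.05 = 0.0013635
Total = 0.00747302.
P(Regime R1 | evidence) = 0.0013635 / 0.00747302 ≈ 0.182.

0.182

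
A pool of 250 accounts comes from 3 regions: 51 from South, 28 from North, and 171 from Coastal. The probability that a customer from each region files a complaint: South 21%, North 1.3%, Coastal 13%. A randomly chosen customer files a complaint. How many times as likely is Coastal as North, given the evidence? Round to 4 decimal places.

Unnormalized posteriors (prior × likelihood):
  South: 0.204 × 0.21 = 0.04284
  North: 0.112 × 0.013 = 0.001456
  Coastal: 0.684 × 0.13 = 0.08892
Sum = 0.133216.
The ratio is 0.08892 / 0.001456 (the normalizer cancels) = 61.0714.

61.0714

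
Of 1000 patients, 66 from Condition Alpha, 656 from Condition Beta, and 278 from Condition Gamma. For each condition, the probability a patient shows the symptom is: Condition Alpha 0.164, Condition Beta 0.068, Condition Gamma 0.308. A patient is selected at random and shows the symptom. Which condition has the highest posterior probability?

Compute prior × likelihood for every hypothesis:
  Condition Alpha: 0.066 × 0.164 = 0.010824
  Condition Beta: 0.656 × 0.068 = 0.044608
  Condition Gamma: 0.278 × 0.308 = 0.085624
Total = 0.141056.
Largest term belongs to Condition Gamma, so Condition Gamma is most probable.

Condition Gamma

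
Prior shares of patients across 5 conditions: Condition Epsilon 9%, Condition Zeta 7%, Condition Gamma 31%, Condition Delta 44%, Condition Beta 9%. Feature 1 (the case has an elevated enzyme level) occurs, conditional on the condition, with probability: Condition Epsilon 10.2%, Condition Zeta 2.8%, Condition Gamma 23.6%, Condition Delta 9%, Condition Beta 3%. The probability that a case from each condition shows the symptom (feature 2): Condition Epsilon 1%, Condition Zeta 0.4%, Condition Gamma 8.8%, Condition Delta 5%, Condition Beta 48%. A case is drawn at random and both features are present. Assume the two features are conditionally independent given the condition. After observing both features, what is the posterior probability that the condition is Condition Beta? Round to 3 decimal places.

Unnormalized posteriors (prior × likelihood):
  Condition Epsilon: 0.09 × 0.102 × 0.01 = 0.0000918
  Condition Zeta: 0.07 × 0.028 × 0.004 = 0.00000784
  Condition Gamma: 0.31 × 0.236 × 0.088 = 0.00643808
  Condition Delta: 0.44 × 0.09 × 0.05 = 0.00198
  Condition Beta: 0.09 × 0.03 × 0.48 = 0.001296
Total = 0.00981372.
P(Condition Beta | evidence) = 0.001296 / 0.00981372 ≈ 0.132.

0.132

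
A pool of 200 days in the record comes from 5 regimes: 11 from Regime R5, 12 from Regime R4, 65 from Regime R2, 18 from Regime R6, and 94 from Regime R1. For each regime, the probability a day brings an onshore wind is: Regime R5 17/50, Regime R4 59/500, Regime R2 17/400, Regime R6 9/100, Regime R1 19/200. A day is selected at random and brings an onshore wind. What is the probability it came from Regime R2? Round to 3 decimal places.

Unnormalized posteriors (prior × likelihood):
  Regime R5: 0.055 × 0.34 = 0.0187
  Regime R4: 0.06 × 0.118 = 0.00708
  Regime R2: 0.325 × 0.0425 = 0.0138125
  Regime R6: 0.09 × 0.09 = 0.0081
  Regime R1: 0.47 × 0.095 = 0.04465
Normalizing constant = 0.0923425.
P(Regime R2 | evidence) = 0.0138125 / 0.0923425 ≈ 0.150.

0.150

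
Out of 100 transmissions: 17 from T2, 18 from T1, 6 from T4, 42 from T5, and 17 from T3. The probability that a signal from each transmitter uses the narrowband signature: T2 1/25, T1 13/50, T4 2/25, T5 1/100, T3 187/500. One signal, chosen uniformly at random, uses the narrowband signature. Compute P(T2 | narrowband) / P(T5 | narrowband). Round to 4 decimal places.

Unnormalized posteriors (prior × likelihood):
  T2: 0.17 × 0.04 = 0.0068
  T1: 0.18 × 0.26 = 0.0468
  T4: 0.06 × 0.08 = 0.0048
  T5: 0.42 × 0.01 = 0.0042
  T3: 0.17 × 0.374 = 0.06358
Total = 0.12618.
The ratio is 0.0068 / 0.0042 (the normalizer cancels) = 1.6190.

1.6190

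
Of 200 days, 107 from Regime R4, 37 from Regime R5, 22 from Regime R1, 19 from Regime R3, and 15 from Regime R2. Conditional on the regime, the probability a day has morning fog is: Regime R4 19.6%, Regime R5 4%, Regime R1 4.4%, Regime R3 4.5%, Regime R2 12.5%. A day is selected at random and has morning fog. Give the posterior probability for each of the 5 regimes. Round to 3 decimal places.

By Bayes' rule, posterior ∝ prior × likelihood:
  Regime R4: 0.535 × 0.196 = 0.10486
  Regime R5: 0.185 × 0.04 = 0.0074
  Regime R1: 0.11 × 0.044 = 0.00484
  Regime R3: 0.095 × 0.045 = 0.004275
  Regime R2: 0.075 × 0.125 = 0.009375
Sum = 0.13075.
P(Regime R4 | fog) = 0.10486/0.13075 ≈ 0.802
P(Regime R5 | fog) = 0.0074/0.13075 ≈ 0.057
P(Regime R1 | fog) = 0.00484/0.13075 ≈ 0.037
P(Regime R3 | fog) = 0.004275/0.13075 ≈ 0.033
P(Regime R2 | fog) = 0.009375/0.13075 ≈ 0.072
(Check: 0.802+0.057+0.037+0.033+0.072 = 1.001.)

Regime R4 0.802, Regime R5 0.057, Regime R1 0.037, Regime R3 0.033, Regime R2 0.072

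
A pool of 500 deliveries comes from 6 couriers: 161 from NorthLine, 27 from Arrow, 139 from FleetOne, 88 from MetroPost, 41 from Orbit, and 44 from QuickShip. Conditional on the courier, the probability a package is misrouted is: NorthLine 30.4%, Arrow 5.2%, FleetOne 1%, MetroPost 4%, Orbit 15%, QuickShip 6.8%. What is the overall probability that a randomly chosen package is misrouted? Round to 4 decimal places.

Compute prior × likelihood for every hypothesis:
  NorthLine: 0.322 × 0.304 = 0.097888
  Arrow: 0.054 × 0.052 = 0.002808
  FleetOne: 0.278 × 0.01 = 0.00278
  MetroPost: 0.176 × 0.04 = 0.00704
  Orbit: 0.082 × 0.15 = 0.0123
  QuickShip: 0.088 × 0.068 = 0.005984
P(misrouted) = 0.097888 + 0.002808 + 0.00278 + 0.00704 + 0.0123 + 0.005984 = 0.1288 → 0.1288.

0.1288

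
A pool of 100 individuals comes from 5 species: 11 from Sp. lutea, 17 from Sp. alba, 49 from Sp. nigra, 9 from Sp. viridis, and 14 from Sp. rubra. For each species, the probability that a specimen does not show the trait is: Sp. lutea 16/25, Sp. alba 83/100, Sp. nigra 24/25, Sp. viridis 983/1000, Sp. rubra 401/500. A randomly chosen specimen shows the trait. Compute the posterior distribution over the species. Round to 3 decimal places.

Taking complements, P(trait | each) = Sp. lutea 0.36, Sp. alba 0.17, Sp. nigra 0.04, Sp. viridis 0.017, Sp. rubra 0.198.
By Bayes' rule, posterior ∝ prior × likelihood:
  Sp. lutea: 0.11 × 0.36 = 0.0396
  Sp. alba: 0.17 × 0.17 = 0.0289
  Sp. nigra: 0.49 × 0.04 = 0.0196
  Sp. viridis: 0.09 × 0.017 = 0.00153
  Sp. rubra: 0.14 × 0.198 = 0.02772
Sum = 0.11735.
P(Sp. lutea | trait) = 0.0396/0.11735 ≈ 0.337
P(Sp. alba | trait) = 0.0289/0.11735 ≈ 0.246
P(Sp. nigra | trait) = 0.0196/0.11735 ≈ 0.167
P(Sp. viridis | trait) = 0.00153/0.11735 ≈ 0.013
P(Sp. rubra | trait) = 0.02772/0.11735 ≈ 0.236

Sp. lutea 0.337, Sp. alba 0.246, Sp. nigra 0.167, Sp. viridis 0.013, Sp. rubra 0.236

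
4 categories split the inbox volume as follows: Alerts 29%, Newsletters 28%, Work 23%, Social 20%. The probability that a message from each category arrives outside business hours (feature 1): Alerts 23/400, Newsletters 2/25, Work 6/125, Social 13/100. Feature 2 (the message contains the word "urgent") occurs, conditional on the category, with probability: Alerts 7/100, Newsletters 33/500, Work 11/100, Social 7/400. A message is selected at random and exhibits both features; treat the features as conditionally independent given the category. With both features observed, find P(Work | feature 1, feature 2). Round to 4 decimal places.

0.2814

Prior × likelihood for each hypothesis:
  Alerts: 0.29 × 0.0575 × 0.07 = 0.00116725
  Newsletters: 0.28 × 0.08 × 0.066 = 0.0014784
  Work: 0.23 × 0.048 × 0.11 = 0.0012144
  Social: 0.2 × 0.13 × 0.0175 = 0.000455
Normalizing constant = 0.00431505.
P(Work | evidence) = 0.0012144 / 0.00431505 ≈ 0.2814.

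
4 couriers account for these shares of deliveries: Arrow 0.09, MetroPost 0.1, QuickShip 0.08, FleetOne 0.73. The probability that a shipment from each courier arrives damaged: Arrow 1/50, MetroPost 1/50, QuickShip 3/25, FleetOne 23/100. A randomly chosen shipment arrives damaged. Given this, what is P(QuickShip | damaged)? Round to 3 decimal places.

0.053

Prior × likelihood for each hypothesis:
  Arrow: 0.09 × 0.02 = 0.0018
  MetroPost: 0.1 × 0.02 = 0.002
  QuickShip: 0.08 × 0.12 = 0.0096
  FleetOne: 0.73 × 0.23 = 0.1679
Normalizing constant = 0.1813.
P(QuickShip | evidence) = 0.0096 / 0.1813 ≈ 0.053.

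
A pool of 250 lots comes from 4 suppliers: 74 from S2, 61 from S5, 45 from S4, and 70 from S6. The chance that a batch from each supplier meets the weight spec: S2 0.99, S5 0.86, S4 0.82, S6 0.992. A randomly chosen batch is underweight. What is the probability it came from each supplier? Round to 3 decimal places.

Taking complements, P(underweight | each) = S2 0.01, S5 0.14, S4 0.18, S6 0.008.
Prior × likelihood for each hypothesis:
  S2: 0.296 × 0.01 = 0.00296
  S5: 0.244 × 0.14 = 0.03416
  S4: 0.18 × 0.18 = 0.0324
  S6: 0.28 × 0.008 = 0.00224
Normalizing constant = 0.07176.
P(S2 | underweight) = 0.00296/0.07176 ≈ 0.041
P(S5 | underweight) = 0.03416/0.07176 ≈ 0.476
P(S4 | underweight) = 0.0324/0.07176 ≈ 0.452
P(S6 | underweight) = 0.00224/0.07176 ≈ 0.031

S2 0.041, S5 0.476, S4 0.452, S6 0.031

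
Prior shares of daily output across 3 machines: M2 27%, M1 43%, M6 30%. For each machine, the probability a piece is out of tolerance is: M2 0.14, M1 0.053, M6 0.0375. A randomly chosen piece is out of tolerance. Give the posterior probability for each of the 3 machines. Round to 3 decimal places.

Unnormalized posteriors (prior × likelihood):
  M2: 0.27 × 0.14 = 0.0378
  M1: 0.43 × 0.053 = 0.02279
  M6: 0.3 × 0.0375 = 0.01125
Normalizing constant = 0.07184.
P(M2 | oversize) = 0.0378/0.07184 ≈ 0.526
P(M1 | oversize) = 0.02279/0.07184 ≈ 0.317
P(M6 | oversize) = 0.01125/0.07184 ≈ 0.157
(Check: 0.526+0.317+0.157 = 1.000.)

M2 0.526, M1 0.317, M6 0.157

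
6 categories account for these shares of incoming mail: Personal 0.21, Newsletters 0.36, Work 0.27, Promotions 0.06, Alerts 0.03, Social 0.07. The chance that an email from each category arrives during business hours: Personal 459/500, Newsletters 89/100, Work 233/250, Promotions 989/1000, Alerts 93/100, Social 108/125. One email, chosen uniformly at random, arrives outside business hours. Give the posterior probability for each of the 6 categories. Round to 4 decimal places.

Personal 0.1969, Newsletters 0.4528, Work 0.2099, Promotions 0.0075, Alerts 0.0240, Social 0.1088

Taking complements, P(off-hours | each) = Personal 0.082, Newsletters 0.11, Work 0.068, Promotions 0.011, Alerts 0.07, Social 0.136.
Compute prior × likelihood for every hypothesis:
  Personal: 0.21 × 0.082 = 0.01722
  Newsletters: 0.36 × 0.11 = 0.0396
  Work: 0.27 × 0.068 = 0.01836
  Promotions: 0.06 × 0.011 = 0.00066
  Alerts: 0.03 × 0.07 = 0.0021
  Social: 0.07 × 0.136 = 0.00952
Sum = 0.08746.
P(Personal | off-hours) = 0.01722/0.08746 ≈ 0.1969
P(Newsletters | off-hours) = 0.0396/0.08746 ≈ 0.4528
P(Work | off-hours) = 0.01836/0.08746 ≈ 0.2099
P(Promotions | off-hours) = 0.00066/0.08746 ≈ 0.0075
P(Alerts | off-hours) = 0.0021/0.08746 ≈ 0.0240
P(Social | off-hours) = 0.00952/0.08746 ≈ 0.1088
(Check: 0.1969+0.4528+0.2099+0.0075+0.0240+0.1088 = 0.9999.)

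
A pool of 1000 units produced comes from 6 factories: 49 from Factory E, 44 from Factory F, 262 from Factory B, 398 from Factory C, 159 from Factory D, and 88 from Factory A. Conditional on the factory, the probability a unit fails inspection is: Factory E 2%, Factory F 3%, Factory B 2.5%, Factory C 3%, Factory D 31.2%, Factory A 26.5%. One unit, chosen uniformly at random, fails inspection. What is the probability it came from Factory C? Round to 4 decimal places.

Compute prior × likelihood for every hypothesis:
  Factory E: 0.049 × 0.02 = 0.00098
  Factory F: 0.044 × 0.03 = 0.00132
  Factory B: 0.262 × 0.025 = 0.00655
  Factory C: 0.398 × 0.03 = 0.01194
  Factory D: 0.159 × 0.312 = 0.049608
  Factory A: 0.088 × 0.265 = 0.02332
Sum = 0.093718.
P(Factory C | evidence) = 0.01194 / 0.093718 ≈ 0.1274.

0.1274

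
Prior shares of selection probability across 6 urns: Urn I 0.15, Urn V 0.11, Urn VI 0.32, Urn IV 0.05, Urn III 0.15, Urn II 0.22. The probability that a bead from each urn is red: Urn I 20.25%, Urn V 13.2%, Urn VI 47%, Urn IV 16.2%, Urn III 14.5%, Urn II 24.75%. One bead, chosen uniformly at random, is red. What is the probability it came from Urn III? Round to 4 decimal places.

0.0778

By Bayes' rule, posterior ∝ prior × likelihood:
  Urn I: 0.15 × 0.2025 = 0.030375
  Urn V: 0.11 × 0.132 = 0.01452
  Urn VI: 0.32 × 0.47 = 0.1504
  Urn IV: 0.05 × 0.162 = 0.0081
  Urn III: 0.15 × 0.145 = 0.02175
  Urn II: 0.22 × 0.2475 = 0.05445
Normalizing constant = 0.279595.
P(Urn III | evidence) = 0.02175 / 0.279595 ≈ 0.0778.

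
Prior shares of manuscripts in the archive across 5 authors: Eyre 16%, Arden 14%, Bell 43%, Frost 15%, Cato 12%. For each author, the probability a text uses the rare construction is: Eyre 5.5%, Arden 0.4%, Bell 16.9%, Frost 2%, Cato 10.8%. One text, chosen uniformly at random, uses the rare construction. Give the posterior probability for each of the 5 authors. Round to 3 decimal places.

Prior × likelihood for each hypothesis:
  Eyre: 0.16 × 0.055 = 0.0088
  Arden: 0.14 × 0.004 = 0.00056
  Bell: 0.43 × 0.169 = 0.07267
  Frost: 0.15 × 0.02 = 0.003
  Cato: 0.12 × 0.108 = 0.01296
Normalizing constant = 0.09799.
P(Eyre | rare-form) = 0.0088/0.09799 ≈ 0.090
P(Arden | rare-form) = 0.00056/0.09799 ≈ 0.006
P(Bell | rare-form) = 0.07267/0.09799 ≈ 0.742
P(Frost | rare-form) = 0.003/0.09799 ≈ 0.031
P(Cato | rare-form) = 0.01296/0.09799 ≈ 0.132

Eyre 0.090, Arden 0.006, Bell 0.742, Frost 0.031, Cato 0.132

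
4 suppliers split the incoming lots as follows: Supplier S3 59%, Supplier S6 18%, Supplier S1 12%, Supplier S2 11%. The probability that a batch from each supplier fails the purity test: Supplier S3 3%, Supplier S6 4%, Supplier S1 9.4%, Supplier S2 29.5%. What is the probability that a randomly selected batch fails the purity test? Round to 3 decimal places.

0.069

Unnormalized posteriors (prior × likelihood):
  Supplier S3: 0.59 × 0.03 = 0.0177
  Supplier S6: 0.18 × 0.04 = 0.0072
  Supplier S1: 0.12 × 0.094 = 0.01128
  Supplier S2: 0.11 × 0.295 = 0.03245
P(off-spec) = 0.0177 + 0.0072 + 0.01128 + 0.03245 = 0.06863 → 0.069.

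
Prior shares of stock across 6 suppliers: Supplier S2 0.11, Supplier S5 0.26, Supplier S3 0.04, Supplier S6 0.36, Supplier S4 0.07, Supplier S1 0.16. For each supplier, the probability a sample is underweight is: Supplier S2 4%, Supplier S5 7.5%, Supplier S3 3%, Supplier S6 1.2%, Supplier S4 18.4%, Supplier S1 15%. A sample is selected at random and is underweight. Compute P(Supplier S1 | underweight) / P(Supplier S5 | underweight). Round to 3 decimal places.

1.231

Prior × likelihood for each hypothesis:
  Supplier S2: 0.11 × 0.04 = 0.0044
  Supplier S5: 0.26 × 0.075 = 0.0195
  Supplier S3: 0.04 × 0.03 = 0.0012
  Supplier S6: 0.36 × 0.012 = 0.00432
  Supplier S4: 0.07 × 0.184 = 0.01288
  Supplier S1: 0.16 × 0.15 = 0.024
Sum = 0.0663.
The ratio is 0.024 / 0.0195 (the normalizer cancels) = 1.231.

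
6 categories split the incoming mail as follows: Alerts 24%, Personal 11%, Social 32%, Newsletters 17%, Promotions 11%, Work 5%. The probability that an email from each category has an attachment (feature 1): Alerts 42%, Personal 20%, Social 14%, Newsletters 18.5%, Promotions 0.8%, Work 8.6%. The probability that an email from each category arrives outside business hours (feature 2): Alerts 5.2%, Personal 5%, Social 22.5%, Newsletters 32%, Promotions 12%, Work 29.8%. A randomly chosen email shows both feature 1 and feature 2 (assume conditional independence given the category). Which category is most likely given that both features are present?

Social

By Bayes' rule, posterior ∝ prior × likelihood:
  Alerts: 0.24 × 0.42 × 0.052 = 0.0052416
  Personal: 0.11 × 0.2 × 0.05 = 0.0011
  Social: 0.32 × 0.14 × 0.225 = 0.01008
  Newsletters: 0.17 × 0.185 × 0.32 = 0.010064
  Promotions: 0.11 × 0.008 × 0.12 = 0.0001056
  Work: 0.05 × 0.086 × 0.298 = 0.0012814
Total = 0.0278726.
Largest term belongs to Social, so Social is most probable.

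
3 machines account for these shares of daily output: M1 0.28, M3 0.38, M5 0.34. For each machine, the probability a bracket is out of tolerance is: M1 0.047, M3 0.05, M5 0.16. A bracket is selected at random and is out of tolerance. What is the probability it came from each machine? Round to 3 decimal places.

Unnormalized posteriors (prior × likelihood):
  M1: 0.28 × 0.047 = 0.01316
  M3: 0.38 × 0.05 = 0.019
  M5: 0.34 × 0.16 = 0.0544
Normalizing constant = 0.08656.
P(M1 | oversize) = 0.01316/0.08656 ≈ 0.152
P(M3 | oversize) = 0.019/0.08656 ≈ 0.220
P(M5 | oversize) = 0.0544/0.08656 ≈ 0.628

M1 0.152, M3 0.220, M5 0.628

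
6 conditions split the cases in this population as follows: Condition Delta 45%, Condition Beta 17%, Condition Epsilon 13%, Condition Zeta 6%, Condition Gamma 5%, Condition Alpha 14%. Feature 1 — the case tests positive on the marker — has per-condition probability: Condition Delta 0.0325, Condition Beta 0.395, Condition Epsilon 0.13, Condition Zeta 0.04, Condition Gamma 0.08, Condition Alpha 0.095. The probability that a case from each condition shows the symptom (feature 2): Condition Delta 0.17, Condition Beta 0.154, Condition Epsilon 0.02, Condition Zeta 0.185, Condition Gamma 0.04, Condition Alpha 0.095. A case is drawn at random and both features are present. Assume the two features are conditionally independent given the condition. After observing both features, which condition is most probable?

Condition Beta

Compute prior × likelihood for every hypothesis:
  Condition Delta: 0.45 × 0.0325 × 0.17 = 0.00248625
  Condition Beta: 0.17 × 0.395 × 0.154 = 0.0103411
  Condition Epsilon: 0.13 × 0.13 × 0.02 = 0.000338
  Condition Zeta: 0.06 × 0.04 × 0.185 = 0.000444
  Condition Gamma: 0.05 × 0.08 × 0.04 = 0.00016
  Condition Alpha: 0.14 × 0.095 × 0.095 = 0.0012635
Sum = 0.01503285.
Largest term belongs to Condition Beta, so Condition Beta is most probable.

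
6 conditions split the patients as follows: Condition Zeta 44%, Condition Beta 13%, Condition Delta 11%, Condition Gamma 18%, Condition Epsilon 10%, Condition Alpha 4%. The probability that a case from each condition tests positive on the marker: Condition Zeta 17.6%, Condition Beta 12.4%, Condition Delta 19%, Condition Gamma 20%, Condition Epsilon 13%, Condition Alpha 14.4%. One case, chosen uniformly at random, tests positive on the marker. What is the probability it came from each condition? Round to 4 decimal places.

Compute prior × likelihood for every hypothesis:
  Condition Zeta: 0.44 × 0.176 = 0.07744
  Condition Beta: 0.13 × 0.124 = 0.01612
  Condition Delta: 0.11 × 0.19 = 0.0209
  Condition Gamma: 0.18 × 0.2 = 0.036
  Condition Epsilon: 0.1 × 0.13 = 0.013
  Condition Alpha: 0.04 × 0.144 = 0.00576
Sum = 0.16922.
P(Condition Zeta | marker-positive) = 0.07744/0.16922 ≈ 0.4576
P(Condition Beta | marker-positive) = 0.01612/0.16922 ≈ 0.0953
P(Condition Delta | marker-positive) = 0.0209/0.16922 ≈ 0.1235
P(Condition Gamma | marker-positive) = 0.036/0.16922 ≈ 0.2127
P(Condition Epsilon | marker-positive) = 0.013/0.16922 ≈ 0.0768
P(Condition Alpha | marker-positive) = 0.00576/0.16922 ≈ 0.0340

Condition Zeta 0.4576, Condition Beta 0.0953, Condition Delta 0.1235, Condition Gamma 0.2127, Condition Epsilon 0.0768, Condition Alpha 0.0340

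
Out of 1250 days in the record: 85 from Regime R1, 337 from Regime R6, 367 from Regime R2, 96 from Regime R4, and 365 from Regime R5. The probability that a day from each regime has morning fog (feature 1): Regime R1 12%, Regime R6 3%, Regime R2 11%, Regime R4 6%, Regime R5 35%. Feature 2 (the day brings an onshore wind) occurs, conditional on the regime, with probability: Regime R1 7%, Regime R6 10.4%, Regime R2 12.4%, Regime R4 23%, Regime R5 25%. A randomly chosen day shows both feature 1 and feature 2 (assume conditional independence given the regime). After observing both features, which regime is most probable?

Prior × likelihood for each hypothesis:
  Regime R1: 0.068 × 0.12 × 0.07 = 0.0005712
  Regime R6: 0.2696 × 0.03 × 0.104 = 0.000841152
  Regime R2: 0.2936 × 0.11 × 0.124 = 0.004004704
  Regime R4: 0.0768 × 0.06 × 0.23 = 0.00105984
  Regime R5: 0.292 × 0.35 × 0.25 = 0.02555
Normalizing constant = 0.032026896.
Largest term belongs to Regime R5, so Regime R5 is most probable.

Regime R5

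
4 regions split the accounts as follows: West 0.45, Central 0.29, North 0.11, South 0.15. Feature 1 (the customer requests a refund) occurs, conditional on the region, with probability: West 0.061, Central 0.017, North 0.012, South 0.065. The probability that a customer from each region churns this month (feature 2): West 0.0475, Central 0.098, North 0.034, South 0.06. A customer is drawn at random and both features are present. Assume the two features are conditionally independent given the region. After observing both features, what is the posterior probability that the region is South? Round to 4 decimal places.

By Bayes' rule, posterior ∝ prior × likelihood:
  West: 0.45 × 0.061 × 0.0475 = 0.001303875
  Central: 0.29 × 0.017 × 0.098 = 0.00048314
  North: 0.11 × 0.012 × 0.034 = 0.00004488
  South: 0.15 × 0.065 × 0.06 = 0.000585
Normalizing constant = 0.002416895.
P(South | evidence) = 0.000585 / 0.002416895 ≈ 0.2420.

0.2420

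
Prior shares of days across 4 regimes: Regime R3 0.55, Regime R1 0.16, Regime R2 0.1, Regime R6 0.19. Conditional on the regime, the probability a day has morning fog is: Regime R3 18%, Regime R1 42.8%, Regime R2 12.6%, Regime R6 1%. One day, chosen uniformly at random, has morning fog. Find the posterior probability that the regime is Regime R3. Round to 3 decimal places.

Compute prior × likelihood for every hypothesis:
  Regime R3: 0.55 × 0.18 = 0.099
  Regime R1: 0.16 × 0.428 = 0.06848
  Regime R2: 0.1 × 0.126 = 0.0126
  Regime R6: 0.19 × 0.01 = 0.0019
Sum = 0.18198.
P(Regime R3 | evidence) = 0.099 / 0.18198 ≈ 0.544.

0.544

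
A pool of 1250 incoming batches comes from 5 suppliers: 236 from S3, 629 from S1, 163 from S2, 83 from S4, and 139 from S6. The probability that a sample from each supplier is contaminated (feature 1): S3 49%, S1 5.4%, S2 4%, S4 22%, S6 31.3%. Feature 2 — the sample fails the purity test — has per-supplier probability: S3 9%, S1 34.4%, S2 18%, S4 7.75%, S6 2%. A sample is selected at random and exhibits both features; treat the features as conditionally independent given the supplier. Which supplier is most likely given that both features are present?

S1

Prior × likelihood for each hypothesis:
  S3: 0.1888 × 0.49 × 0.09 = 0.00832608
  S1: 0.5032 × 0.054 × 0.344 = 0.0093474432
  S2: 0.1304 × 0.04 × 0.18 = 0.00093888
  S4: 0.0664 × 0.22 × 0.0775 = 0.00113212
  S6: 0.1112 × 0.313 × 0.02 = 0.000696112
Total = 0.0204406352.
Largest term belongs to S1, so S1 is most probable.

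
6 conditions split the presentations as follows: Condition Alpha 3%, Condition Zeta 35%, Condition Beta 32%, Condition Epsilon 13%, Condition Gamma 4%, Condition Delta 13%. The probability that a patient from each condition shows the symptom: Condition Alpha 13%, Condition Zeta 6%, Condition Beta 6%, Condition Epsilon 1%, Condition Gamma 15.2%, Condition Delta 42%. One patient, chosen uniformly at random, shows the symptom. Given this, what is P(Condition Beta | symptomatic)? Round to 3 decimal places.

0.181

Unnormalized posteriors (prior × likelihood):
  Condition Alpha: 0.03 × 0.13 = 0.0039
  Condition Zeta: 0.35 × 0.06 = 0.021
  Condition Beta: 0.32 × 0.06 = 0.0192
  Condition Epsilon: 0.13 × 0.01 = 0.0013
  Condition Gamma: 0.04 × 0.152 = 0.00608
  Condition Delta: 0.13 × 0.42 = 0.0546
Normalizing constant = 0.10608.
P(Condition Beta | evidence) = 0.0192 / 0.10608 ≈ 0.181.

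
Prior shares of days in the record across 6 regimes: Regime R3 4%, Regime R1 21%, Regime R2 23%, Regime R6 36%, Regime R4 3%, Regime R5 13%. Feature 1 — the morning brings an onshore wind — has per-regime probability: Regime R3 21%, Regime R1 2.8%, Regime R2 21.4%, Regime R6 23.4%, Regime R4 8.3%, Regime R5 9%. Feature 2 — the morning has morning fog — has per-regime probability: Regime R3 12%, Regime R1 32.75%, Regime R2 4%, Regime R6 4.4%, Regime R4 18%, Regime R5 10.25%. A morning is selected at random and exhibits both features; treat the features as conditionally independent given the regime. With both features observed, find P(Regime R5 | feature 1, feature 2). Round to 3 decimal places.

Compute prior × likelihood for every hypothesis:
  Regime R3: 0.04 × 0.21 × 0.12 = 0.001008
  Regime R1: 0.21 × 0.028 × 0.3275 = 0.0019257
  Regime R2: 0.23 × 0.214 × 0.04 = 0.0019688
  Regime R6: 0.36 × 0.234 × 0.044 = 0.00370656
  Regime R4: 0.03 × 0.083 × 0.18 = 0.0004482
  Regime R5: 0.13 × 0.09 × 0.1025 = 0.00119925
Normalizing constant = 0.01025651.
P(Regime R5 | evidence) = 0.00119925 / 0.01025651 ≈ 0.117.

0.117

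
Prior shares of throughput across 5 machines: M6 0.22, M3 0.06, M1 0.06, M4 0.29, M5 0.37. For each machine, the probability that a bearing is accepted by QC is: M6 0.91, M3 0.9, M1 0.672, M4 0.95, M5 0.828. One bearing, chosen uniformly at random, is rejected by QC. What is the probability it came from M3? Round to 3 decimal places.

Taking complements, P(rejected | each) = M6 0.09, M3 0.1, M1 0.328, M4 0.05, M5 0.172.
Prior × likelihood for each hypothesis:
  M6: 0.22 × 0.09 = 0.0198
  M3: 0.06 × 0.1 = 0.006
  M1: 0.06 × 0.328 = 0.01968
  M4: 0.29 × 0.05 = 0.0145
  M5: 0.37 × 0.172 = 0.06364
Sum = 0.12362.
P(M3 | evidence) = 0.006 / 0.12362 ≈ 0.049.

0.049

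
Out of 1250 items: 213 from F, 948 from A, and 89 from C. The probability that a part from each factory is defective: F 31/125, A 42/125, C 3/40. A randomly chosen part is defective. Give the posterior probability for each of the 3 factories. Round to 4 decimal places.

F 0.1397, A 0.8426, C 0.0177

By Bayes' rule, posterior ∝ prior × likelihood:
  F: 0.1704 × 0.248 = 0.0422592
  A: 0.7584 × 0.336 = 0.2548224
  C: 0.0712 × 0.075 = 0.00534
Normalizing constant = 0.3024216.
P(F | defective) = 0.0422592/0.3024216 ≈ 0.1397
P(A | defective) = 0.2548224/0.3024216 ≈ 0.8426
P(C | defective) = 0.00534/0.3024216 ≈ 0.0177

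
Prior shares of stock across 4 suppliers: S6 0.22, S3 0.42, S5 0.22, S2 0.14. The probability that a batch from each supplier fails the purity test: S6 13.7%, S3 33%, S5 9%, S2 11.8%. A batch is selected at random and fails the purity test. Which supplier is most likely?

S3

By Bayes' rule, posterior ∝ prior × likelihood:
  S6: 0.22 × 0.137 = 0.03014
  S3: 0.42 × 0.33 = 0.1386
  S5: 0.22 × 0.09 = 0.0198
  S2: 0.14 × 0.118 = 0.01652
Total = 0.20506.
Largest term belongs to S3, so S3 is most probable.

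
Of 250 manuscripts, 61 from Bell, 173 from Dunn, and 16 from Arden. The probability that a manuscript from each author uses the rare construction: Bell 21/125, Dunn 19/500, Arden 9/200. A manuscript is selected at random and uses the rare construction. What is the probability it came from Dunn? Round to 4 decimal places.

0.3748

By Bayes' rule, posterior ∝ prior × likelihood:
  Bell: 0.244 × 0.168 = 0.040992
  Dunn: 0.692 × 0.038 = 0.026296
  Arden: 0.064 × 0.045 = 0.00288
Sum = 0.070168.
P(Dunn | evidence) = 0.026296 / 0.070168 ≈ 0.3748.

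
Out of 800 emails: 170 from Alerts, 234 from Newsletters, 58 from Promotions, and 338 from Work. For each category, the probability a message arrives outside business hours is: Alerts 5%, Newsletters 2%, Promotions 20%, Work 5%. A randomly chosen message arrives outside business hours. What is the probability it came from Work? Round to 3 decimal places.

0.405

By Bayes' rule, posterior ∝ prior × likelihood:
  Alerts: 0.2125 × 0.05 = 0.010625
  Newsletters: 0.2925 × 0.02 = 0.00585
  Promotions: 0.0725 × 0.2 = 0.0145
  Work: 0.4225 × 0.05 = 0.021125
Total = 0.0521.
P(Work | evidence) = 0.021125 / 0.0521 ≈ 0.405.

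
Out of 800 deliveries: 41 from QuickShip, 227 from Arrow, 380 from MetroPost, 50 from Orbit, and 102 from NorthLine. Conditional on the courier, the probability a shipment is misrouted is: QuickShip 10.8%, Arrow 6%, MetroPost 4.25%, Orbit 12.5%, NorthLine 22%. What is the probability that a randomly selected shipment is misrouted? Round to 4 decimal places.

By Bayes' rule, posterior ∝ prior × likelihood:
  QuickShip: 0.05125 × 0.108 = 0.005535
  Arrow: 0.28375 × 0.06 = 0.017025
  MetroPost: 0.475 × 0.0425 = 0.0201875
  Orbit: 0.0625 × 0.125 = 0.0078125
  NorthLine: 0.1275 × 0.22 = 0.02805
P(misrouted) = 0.005535 + 0.017025 + 0.0201875 + 0.0078125 + 0.02805 = 0.07861 → 0.0786.

0.0786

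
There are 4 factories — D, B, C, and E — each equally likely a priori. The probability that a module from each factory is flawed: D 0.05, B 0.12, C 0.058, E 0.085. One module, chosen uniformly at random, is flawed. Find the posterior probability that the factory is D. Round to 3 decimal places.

0.160

With a uniform prior (1/4 each), posterior ∝ likelihood:
  D: 0.05
  B: 0.12
  C: 0.058
  E: 0.085
Total = 0.313.
P(D | evidence) = 0.05 / 0.313 ≈ 0.160.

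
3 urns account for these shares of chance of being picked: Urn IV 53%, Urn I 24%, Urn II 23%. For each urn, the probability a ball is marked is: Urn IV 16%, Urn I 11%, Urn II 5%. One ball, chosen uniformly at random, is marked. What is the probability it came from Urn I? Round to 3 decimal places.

0.215

By Bayes' rule, posterior ∝ prior × likelihood:
  Urn IV: 0.53 × 0.16 = 0.0848
  Urn I: 0.24 × 0.11 = 0.0264
  Urn II: 0.23 × 0.05 = 0.0115
Total = 0.1227.
P(Urn I | evidence) = 0.0264 / 0.1227 ≈ 0.215.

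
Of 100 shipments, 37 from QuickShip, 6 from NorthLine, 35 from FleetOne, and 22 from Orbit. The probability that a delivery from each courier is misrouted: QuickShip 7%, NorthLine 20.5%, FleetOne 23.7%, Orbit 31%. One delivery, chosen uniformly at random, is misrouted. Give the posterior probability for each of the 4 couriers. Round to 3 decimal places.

Prior × likelihood for each hypothesis:
  QuickShip: 0.37 × 0.07 = 0.0259
  NorthLine: 0.06 × 0.205 = 0.0123
  FleetOne: 0.35 × 0.237 = 0.08295
  Orbit: 0.22 × 0.31 = 0.0682
Sum = 0.18935.
P(QuickShip | misrouted) = 0.0259/0.18935 ≈ 0.137
P(NorthLine | misrouted) = 0.0123/0.18935 ≈ 0.065
P(FleetOne | misrouted) = 0.08295/0.18935 ≈ 0.438
P(Orbit | misrouted) = 0.0682/0.18935 ≈ 0.360
(Check: 0.137+0.065+0.438+0.360 = 1.000.)

QuickShip 0.137, NorthLine 0.065, FleetOne 0.438, Orbit 0.360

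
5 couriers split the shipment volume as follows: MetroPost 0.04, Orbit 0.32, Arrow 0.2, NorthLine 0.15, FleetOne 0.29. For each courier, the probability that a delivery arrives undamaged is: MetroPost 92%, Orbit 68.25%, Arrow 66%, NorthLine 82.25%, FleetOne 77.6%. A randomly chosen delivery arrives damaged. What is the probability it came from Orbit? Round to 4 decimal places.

0.3843

Taking complements, P(damaged | each) = MetroPost 0.08, Orbit 0.3175, Arrow 0.34, NorthLine 0.1775, FleetOne 0.224.
Prior × likelihood for each hypothesis:
  MetroPost: 0.04 × 0.08 = 0.0032
  Orbit: 0.32 × 0.3175 = 0.1016
  Arrow: 0.2 × 0.34 = 0.068
  NorthLine: 0.15 × 0.1775 = 0.026625
  FleetOne: 0.29 × 0.224 = 0.06496
Sum = 0.264385.
P(Orbit | evidence) = 0.1016 / 0.264385 ≈ 0.3843.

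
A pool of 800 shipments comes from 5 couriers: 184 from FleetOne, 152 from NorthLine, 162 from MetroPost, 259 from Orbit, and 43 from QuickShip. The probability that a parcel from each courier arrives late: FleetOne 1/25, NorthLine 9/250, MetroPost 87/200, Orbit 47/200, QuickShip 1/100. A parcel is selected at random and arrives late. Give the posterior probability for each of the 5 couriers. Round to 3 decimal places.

FleetOne 0.051, NorthLine 0.038, MetroPost 0.487, Orbit 0.421, QuickShip 0.003

By Bayes' rule, posterior ∝ prior × likelihood:
  FleetOne: 0.23 × 0.04 = 0.0092
  NorthLine: 0.19 × 0.036 = 0.00684
  MetroPost: 0.2025 × 0.435 = 0.0880875
  Orbit: 0.32375 × 0.235 = 0.07608125
  QuickShip: 0.05375 × 0.01 = 0.0005375
Sum = 0.18074625.
P(FleetOne | late) = 0.0092/0.18074625 ≈ 0.051
P(NorthLine | late) = 0.00684/0.18074625 ≈ 0.038
P(MetroPost | late) = 0.0880875/0.18074625 ≈ 0.487
P(Orbit | late) = 0.07608125/0.18074625 ≈ 0.421
P(QuickShip | late) = 0.0005375/0.18074625 ≈ 0.003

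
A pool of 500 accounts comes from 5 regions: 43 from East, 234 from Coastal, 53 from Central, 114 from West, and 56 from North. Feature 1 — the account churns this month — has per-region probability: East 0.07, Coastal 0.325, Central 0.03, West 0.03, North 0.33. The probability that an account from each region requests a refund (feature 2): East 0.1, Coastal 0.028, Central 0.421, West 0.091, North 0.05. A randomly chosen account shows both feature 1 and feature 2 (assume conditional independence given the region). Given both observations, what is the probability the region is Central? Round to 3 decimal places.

By Bayes' rule, posterior ∝ prior × likelihood:
  East: 0.086 × 0.07 × 0.1 = 0.000602
  Coastal: 0.468 × 0.325 × 0.028 = 0.0042588
  Central: 0.106 × 0.03 × 0.421 = 0.00133878
  West: 0.228 × 0.03 × 0.091 = 0.00062244
  North: 0.112 × 0.33 × 0.05 = 0.001848
Total = 0.00867002.
P(Central | evidence) = 0.00133878 / 0.00867002 ≈ 0.154.

0.154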